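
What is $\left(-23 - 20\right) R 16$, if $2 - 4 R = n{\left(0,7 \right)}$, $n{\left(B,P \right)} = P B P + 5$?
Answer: $516$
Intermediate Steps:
$n{\left(B,P \right)} = 5 + B P^{2}$ ($n{\left(B,P \right)} = B P P + 5 = B P^{2} + 5 = 5 + B P^{2}$)
$R = - \frac{3}{4}$ ($R = \frac{1}{2} - \frac{5 + 0 \cdot 7^{2}}{4} = \frac{1}{2} - \frac{5 + 0 \cdot 49}{4} = \frac{1}{2} - \frac{5 + 0}{4} = \frac{1}{2} - \frac{5}{4} = - \frac{3}{4} \approx -0.75$)
$\left(-23 - 20\right) R 16 = \left(-23 - 20\right) \left(- \frac{3}{4}\right) 16 = \left(-43\right) \left(- \frac{3}{4}\right) 16 = \frac{129}{4} \cdot 16 = 516$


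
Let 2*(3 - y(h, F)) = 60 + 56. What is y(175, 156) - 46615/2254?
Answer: -170585/2254 ≈ -75.681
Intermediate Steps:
y(h, F) = -55 (y(h, F) = 3 - (60 + 56)/2 = 3 - ½*116 = 3 - 58 = -55)
y(175, 156) - 46615/2254 = -55 - 46615/2254 = -170585/2254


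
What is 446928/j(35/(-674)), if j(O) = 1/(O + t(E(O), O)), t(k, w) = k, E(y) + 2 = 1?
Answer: -158435976/337 ≈ -4.7014e+5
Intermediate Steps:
E(y) = -1 (E(y) = -2 + 1 = -1)
j(O) = 1/(-1 + O) (j(O) = 1/(O - 1) = 1/(-1 + O))
446928/j(35/(-674)) = 446928/(1/(-1 + 35/(-674))) = 446928/(1/(-1 + 35*(-1/674))) = 446928/(1/(-1 - 35/674)) = 446928/(1/(-709/674)) = 446928/(-674/709) = 446928*(-709/674) = -158435976/337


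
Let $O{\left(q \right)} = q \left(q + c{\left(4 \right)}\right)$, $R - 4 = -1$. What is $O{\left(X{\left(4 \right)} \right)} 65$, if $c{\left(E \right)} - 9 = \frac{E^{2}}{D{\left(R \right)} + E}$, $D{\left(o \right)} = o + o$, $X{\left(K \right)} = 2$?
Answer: $1638$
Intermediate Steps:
$R = 3$ ($R = 4 - 1 = 3$)
$D{\left(o \right)} = 2 o$
$c{\left(E \right)} = 9 + \frac{E^{2}}{6 + E}$ ($c{\left(E \right)} = 9 + \frac{E^{2}}{2 \cdot 3 + E} = 9 + \frac{E^{2}}{6 + E}$)
$O{\left(q \right)} = q \left(\frac{53}{5} + q\right)$ ($O{\left(q \right)} = q \left(q + \frac{54 + 4^{2} + 9 \cdot 4}{6 + 4}\right) = q \left(q + \frac{54 + 16 + 36}{10}\right) = q \left(q + \frac{1}{10} \cdot 106\right) = q \left(q + \frac{53}{5}\right) = q \left(\frac{53}{5} + q\right)$)
$O{\left(X{\left(4 \right)} \right)} 65 = \frac{1}{5} \cdot 2 \left(53 + 5 \cdot 2\right) 65 = \frac{1}{5} \cdot 2 \left(53 + 10\right) 65 = \frac{1}{5} \cdot 2 \cdot 63 \cdot 65 = \frac{126}{5} \cdot 65 = 1638$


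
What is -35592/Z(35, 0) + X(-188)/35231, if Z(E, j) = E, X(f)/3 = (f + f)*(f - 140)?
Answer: -177284616/176155 ≈ -1006.4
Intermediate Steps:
X(f) = 6*f*(-140 + f) (X(f) = 3*((f + f)*(f - 140)) = 3*((2*f)*(-140 + f)) = 3*(2*f*(-140 + f)) = 6*f*(-140 + f))
-35592/Z(35, 0) + X(-188)/35231 = -35592/35 + (6*(-188)*(-140 - 188))/35231 = -35592*1/35 + (6*(-188)*(-328))*(1/35231) = -35592/35 + 369984*(1/35231) = -35592/35 + 369984/35231 = -177284616/176155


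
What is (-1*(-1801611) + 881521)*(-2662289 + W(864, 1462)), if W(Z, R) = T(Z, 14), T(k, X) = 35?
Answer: -7143178899528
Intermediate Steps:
W(Z, R) = 35
(-1*(-1801611) + 881521)*(-2662289 + W(864, 1462)) = (-1*(-1801611) + 881521)*(-2662289 + 35) = (1801611 + 881521)*(-2662254) = 2683132*(-2662254) = -7143178899528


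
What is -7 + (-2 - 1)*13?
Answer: -46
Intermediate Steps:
-7 + (-2 - 1)*13 = -7 - 3*13 = -7 - 39 = -46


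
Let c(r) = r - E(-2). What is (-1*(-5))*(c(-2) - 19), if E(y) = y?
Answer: -95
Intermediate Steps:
c(r) = 2 + r (c(r) = r - 1*(-2) = r + 2 = 2 + r)
(-1*(-5))*(c(-2) - 19) = (-1*(-5))*((2 - 2) - 19) = 5*(0 - 19) = 5*(-19) = -95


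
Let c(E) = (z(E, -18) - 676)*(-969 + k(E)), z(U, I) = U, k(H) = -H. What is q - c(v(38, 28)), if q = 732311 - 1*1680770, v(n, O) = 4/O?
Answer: -78569595/49 ≈ -1.6035e+6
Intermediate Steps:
q = -948459 (q = 732311 - 1680770 = -948459)
c(E) = (-969 - E)*(-676 + E) (c(E) = (E - 676)*(-969 - E) = (-676 + E)*(-969 - E) = (-969 - E)*(-676 + E))
q - c(v(38, 28)) = -948459 - (655044 - (4/28)**2 - 1172/28) = -948459 - (655044 - (4*(1/28))**2 - 1172/28) = -948459 - (655044 - (1/7)**2 - 293*1/7) = -948459 - (655044 - 1*1/49 - 293/7) = -948459 - (655044 - 1/49 - 293/7) = -948459 - 1*32095104/49 = -948459 - 32095104/49 = -78569595/49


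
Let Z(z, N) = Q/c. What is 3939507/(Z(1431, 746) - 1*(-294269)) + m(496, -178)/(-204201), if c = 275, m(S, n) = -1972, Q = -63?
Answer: 221383680903889/16524743754312 ≈ 13.397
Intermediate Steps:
Z(z, N) = -63/275
3939507/(Z(1431, 746) - 1*(-294269)) + m(496, -178)/(-204201) = 3939507/(-63/275 - 1*(-294269)) - 1972/(-204201) = 3939507/(-63/275 + 294269) - 1972*(-1/204201) = 3939507/(80923912/275) + 1972/204201 = 3939507*(275/80923912) + 1972/204201 = 1083364425/80923912 + 1972/204201 = 221383680903889/16524743754312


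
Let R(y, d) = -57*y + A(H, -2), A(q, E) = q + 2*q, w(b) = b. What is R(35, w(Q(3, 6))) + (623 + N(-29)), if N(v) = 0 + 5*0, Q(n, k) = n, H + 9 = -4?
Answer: -1411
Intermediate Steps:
H = -13 (H = -9 - 4 = -13)
N(v) = 0 (N(v) = 0 + 0 = 0)
A(q, E) = 3*q
R(y, d) = -39 - 57*y (R(y, d) = -57*y + 3*(-13) = -57*y - 39 = -39 - 57*y)
R(35, w(Q(3, 6))) + (623 + N(-29)) = (-39 - 57*35) + (623 + 0) = (-39 - 1995) + 623 = -2034 + 623 = -1411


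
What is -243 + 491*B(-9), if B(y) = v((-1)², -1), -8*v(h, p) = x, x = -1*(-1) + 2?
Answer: -3417/8 ≈ -427.13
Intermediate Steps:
x = 3 (x = 1 + 2 = 3)
v(h, p) = -3/8 (v(h, p) = -⅛*3 = -3/8)
B(y) = -3/8
-243 + 491*B(-9) = -243 + 491*(-3/8) = -243 - 1473/8 = -3417/8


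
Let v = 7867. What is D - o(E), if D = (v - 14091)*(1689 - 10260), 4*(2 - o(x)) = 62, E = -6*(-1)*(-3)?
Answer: 106691835/2 ≈ 5.3346e+7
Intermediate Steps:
E = -18 (E = 6*(-3) = -18)
o(x) = -27/2 (o(x) = 2 - ¼*62 = 2 - 31/2 = -27/2)
D = 53345904 (D = (7867 - 14091)*(1689 - 10260) = -6224*(-8571) = 53345904)
D - o(E) = 53345904 - 1*(-27/2) = 53345904 + 27/2 = 106691835/2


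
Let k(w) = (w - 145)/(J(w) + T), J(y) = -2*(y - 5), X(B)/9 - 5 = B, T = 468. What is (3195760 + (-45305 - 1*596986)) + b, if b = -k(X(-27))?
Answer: 2231732249/874 ≈ 2.5535e+6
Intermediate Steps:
X(B) = 45 + 9*B
J(y) = 10 - 2*y (J(y) = -2*(-5 + y) = 10 - 2*y)
k(w) = (-145 + w)/(478 - 2*w) (k(w) = (w - 145)/((10 - 2*w) + 468) = (-145 + w)/(478 - 2*w))
b = 343/874 (b = -(145 - (45 + 9*(-27)))/(2*(-239 + (45 + 9*(-27)))) = -(145 - (45 - 243))/(2*(-239 + (45 - 243))) = -(145 - 1*(-198))/(2*(-239 - 198)) = -(145 + 198)/(2*(-437)) = -(-1)*343/(2*437) = -1*(-343/874) = 343/874 ≈ 0.39245)
(3195760 + (-45305 - 1*596986)) + b = (3195760 + (-45305 - 1*596986)) + 343/874 = (3195760 + (-45305 - 596986)) + 343/874 = (3195760 - 642291) + 343/874 = 2553469 + 343/874 = 2231732249/874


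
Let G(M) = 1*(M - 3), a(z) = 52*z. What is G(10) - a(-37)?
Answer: 1931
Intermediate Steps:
G(M) = -3 + M (G(M) = 1*(-3 + M) = -3 + M)
G(10) - a(-37) = (-3 + 10) - 52*(-37) = 7 - 1*(-1924) = 7 + 1924 = 1931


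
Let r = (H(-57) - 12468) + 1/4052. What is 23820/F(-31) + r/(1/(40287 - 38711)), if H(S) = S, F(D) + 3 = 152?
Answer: -2979381629434/150937 ≈ -1.9739e+7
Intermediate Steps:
F(D) = 149 (F(D) = -3 + 152 = 149)
r = -50751299/4052 (r = (-57 - 12468) + 1/4052 = -12525 + 1/4052 = -50751299/4052 ≈ -12525.)
23820/F(-31) + r/(1/(40287 - 38711)) = 23820/149 - 50751299/(4052*(1/(40287 - 38711))) = 23820*(1/149) - 50751299/(4052*(1/1576)) = 23820/149 - 50751299/(4052*1/1576) = 23820/149 - 50751299/4052*1576 = 23820/149 - 19996011806/1013 = -2979381629434/150937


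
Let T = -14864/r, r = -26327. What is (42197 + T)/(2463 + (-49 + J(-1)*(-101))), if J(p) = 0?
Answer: 1110935283/63553378 ≈ 17.480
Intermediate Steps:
T = 14864/26327 (T = -14864/(-26327) = -14864*(-1/26327) = 14864/26327 ≈ 0.56459)
(42197 + T)/(2463 + (-49 + J(-1)*(-101))) = (42197 + 14864/26327)/(2463 + (-49 + 0*(-101))) = 1110935283/(26327*(2463 + (-49 + 0))) = 1110935283/(26327*(2463 - 49)) = (1110935283/26327)/2414 = (1110935283/26327)*(1/2414) = 1110935283/63553378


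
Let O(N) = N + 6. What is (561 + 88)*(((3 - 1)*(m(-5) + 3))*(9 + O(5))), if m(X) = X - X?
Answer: 77880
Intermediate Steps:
m(X) = 0
O(N) = 6 + N
(561 + 88)*(((3 - 1)*(m(-5) + 3))*(9 + O(5))) = (561 + 88)*(((3 - 1)*(0 + 3))*(9 + (6 + 5))) = 649*((2*3)*(9 + 11)) = 649*(6*20) = 649*120 = 77880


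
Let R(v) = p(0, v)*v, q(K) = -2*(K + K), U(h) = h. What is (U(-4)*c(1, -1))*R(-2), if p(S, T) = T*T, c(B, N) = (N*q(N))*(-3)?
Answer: 384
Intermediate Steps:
q(K) = -4*K
c(B, N) = 12*N² (c(B, N) = (N*(-4*N))*(-3) = -4*N²*(-3) = 12*N²)
p(S, T) = T²
R(v) = v³ (R(v) = v²*v = v³)
(U(-4)*c(1, -1))*R(-2) = -48*(-1)²*(-2)³ = -48*(-8) = 384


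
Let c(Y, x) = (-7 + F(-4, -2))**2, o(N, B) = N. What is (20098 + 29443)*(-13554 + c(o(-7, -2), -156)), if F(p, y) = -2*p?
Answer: -671429173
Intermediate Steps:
c(Y, x) = 1 (c(Y, x) = (-7 - 2*(-4))**2 = (-7 + 8)**2 = 1**2 = 1)
(20098 + 29443)*(-13554 + c(o(-7, -2), -156)) = (20098 + 29443)*(-13554 + 1) = 49541*(-13553) = -671429173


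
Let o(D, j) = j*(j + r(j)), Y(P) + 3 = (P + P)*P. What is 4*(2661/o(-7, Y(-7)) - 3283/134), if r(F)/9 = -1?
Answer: -395008/4085 ≈ -96.697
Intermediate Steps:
r(F) = -9 (r(F) = 9*(-1) = -9)
Y(P) = -3 + 2*P² (Y(P) = -3 + (P + P)*P = -3 + (2*P)*P = -3 + 2*P²)
o(D, j) = j*(-9 + j) (o(D, j) = j*(j - 9) = j*(-9 + j))
4*(2661/o(-7, Y(-7)) - 3283/134) = 4*(2661/(((-3 + 2*(-7)²)*(-9 + (-3 + 2*(-7)²)))) - 3283/134) = 4*(2661/(((-3 + 2*49)*(-9 + (-3 + 2*49)))) - 3283*1/134) = 4*(2661/(((-3 + 98)*(-9 + (-3 + 98)))) - 49/2) = 4*(2661/((95*(-9 + 95))) - 49/2) = 4*(2661/((95*86)) - 49/2) = 4*(2661/8170 - 49/2) = 4*(-98752/4085) = -395008/4085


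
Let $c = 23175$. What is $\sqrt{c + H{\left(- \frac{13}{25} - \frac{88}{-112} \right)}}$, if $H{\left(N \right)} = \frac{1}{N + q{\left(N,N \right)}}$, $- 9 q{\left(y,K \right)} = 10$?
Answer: $\frac{225 \sqrt{3246197}}{2663} \approx 152.23$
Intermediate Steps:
$q{\left(y,K \right)} = - \frac{10}{9}$ ($q{\left(y,K \right)} = \left(- \frac{1}{9}\right) 10 = - \frac{10}{9}$)
$H{\left(N \right)} = \frac{1}{- \frac{10}{9} + N}$ ($H{\left(N \right)} = \frac{1}{N - \frac{10}{9}} = \frac{1}{- \frac{10}{9} + N}$)
$\sqrt{c + H{\left(- \frac{13}{25} - \frac{88}{-112} \right)}} = \sqrt{23175 + \frac{9}{-10 + 9 \left(- \frac{13}{25} - \frac{88}{-112}\right)}} = \sqrt{23175 + \frac{9}{-10 + 9 \left(\left(-13\right) \frac{1}{25} - - \frac{11}{14}\right)}} = \sqrt{23175 + \frac{9}{-10 + 9 \left(- \frac{13}{25} + \frac{11}{14}\right)}} = \sqrt{23175 + \frac{9}{-10 + 9 \cdot \frac{93}{350}}} = \sqrt{23175 + \frac{9}{-10 + \frac{837}{350}}} = \sqrt{23175 + \frac{9}{- \frac{2663}{350}}} = \sqrt{23175 + 9 \left(- \frac{350}{2663}\right)} = \sqrt{23175 - \frac{3150}{2663}} = \sqrt{\frac{61711875}{2663}} = \frac{225 \sqrt{3246197}}{2663}$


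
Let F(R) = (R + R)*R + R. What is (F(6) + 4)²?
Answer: 6724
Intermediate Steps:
F(R) = R + 2*R² (F(R) = (2*R)*R + R = 2*R² + R = R + 2*R²)
(F(6) + 4)² = (6*(1 + 2*6) + 4)² = (6*(1 + 12) + 4)² = (6*13 + 4)² = (78 + 4)² = 82² = 6724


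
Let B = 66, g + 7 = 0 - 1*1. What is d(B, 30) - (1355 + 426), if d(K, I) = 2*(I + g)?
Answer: -1737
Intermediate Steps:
g = -8 (g = -7 + (0 - 1*1) = -7 + (0 - 1) = -7 - 1 = -8)
d(K, I) = -16 + 2*I (d(K, I) = 2*(I - 8) = 2*(-8 + I) = -16 + 2*I)
d(B, 30) - (1355 + 426) = (-16 + 2*30) - (1355 + 426) = (-16 + 60) - 1*1781 = 44 - 1781 = -1737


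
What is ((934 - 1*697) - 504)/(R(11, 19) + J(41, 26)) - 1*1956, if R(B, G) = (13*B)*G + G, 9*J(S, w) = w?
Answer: -48217803/24650 ≈ -1956.1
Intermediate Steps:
J(S, w) = w/9
R(B, G) = G + 13*B*G (R(B, G) = 13*B*G + G = G + 13*B*G)
((934 - 1*697) - 504)/(R(11, 19) + J(41, 26)) - 1*1956 = ((934 - 1*697) - 504)/(19*(1 + 13*11) + (⅑)*26) - 1*1956 = ((934 - 697) - 504)/(19*(1 + 143) + 26/9) - 1956 = (237 - 504)/(19*144 + 26/9) - 1956 = -267/(2736 + 26/9) - 1956 = -267/24650/9 - 1956 = -267*9/24650 - 1956 = -2403/24650 - 1956 = -48217803/24650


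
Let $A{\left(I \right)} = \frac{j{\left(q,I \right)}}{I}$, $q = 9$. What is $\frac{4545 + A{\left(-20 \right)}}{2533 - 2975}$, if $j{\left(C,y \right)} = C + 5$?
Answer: $- \frac{45443}{4420} \approx -10.281$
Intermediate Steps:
$j{\left(C,y \right)} = 5 + C$
$A{\left(I \right)} = \frac{14}{I}$ ($A{\left(I \right)} = \frac{5 + 9}{I} = \frac{14}{I}$)
$\frac{4545 + A{\left(-20 \right)}}{2533 - 2975} = \frac{4545 + \frac{14}{-20}}{2533 - 2975} = \frac{4545 + 14 \left(- \frac{1}{20}\right)}{-442} = \left(4545 - \frac{7}{10}\right) \left(- \frac{1}{442}\right) = \frac{45443}{10} \left(- \frac{1}{442}\right) = - \frac{45443}{4420}$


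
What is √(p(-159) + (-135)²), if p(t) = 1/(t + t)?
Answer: √1842984582/318 ≈ 135.00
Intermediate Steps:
p(t) = 1/(2*t)
√(p(-159) + (-135)²) = √((½)/(-159) + (-135)²) = √((½)*(-1/159) + 18225) = √(-1/318 + 18225) = √(5795549/318) = √1842984582/318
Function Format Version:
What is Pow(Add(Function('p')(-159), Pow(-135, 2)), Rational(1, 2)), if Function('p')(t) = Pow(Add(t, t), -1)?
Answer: Mul(Rational(1, 318), Pow(1842984582, Rational(1, 2))) ≈ 135.00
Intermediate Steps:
Function('p')(t) = Mul(Rational(1, 2), Pow(t, -1)) (Function('p')(t) = Pow(Mul(2, t), -1) = Mul(Rational(1, 2), Pow(t, -1)))
Pow(Add(Function('p')(-159), Pow(-135, 2)), Rational(1, 2)) = Pow(Add(Mul(Rational(1, 2), Pow(-159, -1)), Pow(-135, 2)), Rational(1, 2)) = Pow(Add(Mul(Rational(1, 2), Rational(-1, 159)), 18225), Rational(1, 2)) = Pow(Add(Rational(-1, 318), 18225), Rational(1, 2)) = Pow(Rational(5795549, 318), Rational(1, 2)) = Mul(Rational(1, 318), Pow(1842984582, Rational(1, 2)))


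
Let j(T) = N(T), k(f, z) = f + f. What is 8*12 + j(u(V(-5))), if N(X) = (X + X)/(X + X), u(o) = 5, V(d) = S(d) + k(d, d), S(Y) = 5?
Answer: 97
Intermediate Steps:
k(f, z) = 2*f
V(d) = 5 + 2*d
N(X) = 1 (N(X) = (2*X)/((2*X)) = (2*X)*(1/(2*X)) = 1)
j(T) = 1
8*12 + j(u(V(-5))) = 8*12 + 1 = 96 + 1 = 97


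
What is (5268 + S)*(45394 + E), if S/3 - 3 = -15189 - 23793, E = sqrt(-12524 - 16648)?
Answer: -5069102586 - 223338*I*sqrt(7293) ≈ -5.0691e+9 - 1.9073e+7*I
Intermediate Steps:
E = 2*I*sqrt(7293) (E = sqrt(-29172) = 2*I*sqrt(7293) ≈ 170.8*I)
S = -116937 (S = 9 + 3*(-15189 - 23793) = 9 + 3*(-38982) = 9 - 116946 = -116937)
(5268 + S)*(45394 + E) = (5268 - 116937)*(45394 + 2*I*sqrt(7293)) = -111669*(45394 + 2*I*sqrt(7293)) = -5069102586 - 223338*I*sqrt(7293)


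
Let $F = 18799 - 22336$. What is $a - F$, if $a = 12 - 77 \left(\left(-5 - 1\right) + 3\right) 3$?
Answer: $4242$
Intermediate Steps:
$F = -3537$
$a = 705$ ($a = 12 - 77 \left(\left(-5 - 1\right) + 3\right) 3 = 12 - 77 \left(-6 + 3\right) 3 = 12 - 77 \left(\left(-3\right) 3\right) = 12 - -693 = 12 + 693 = 705$)
$a - F = 705 - -3537 = 705 + 3537 = 4242$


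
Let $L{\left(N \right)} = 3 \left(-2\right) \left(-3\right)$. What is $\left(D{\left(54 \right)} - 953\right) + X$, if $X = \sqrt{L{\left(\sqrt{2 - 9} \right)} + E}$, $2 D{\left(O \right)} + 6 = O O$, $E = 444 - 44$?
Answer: $502 + \sqrt{418} \approx 522.45$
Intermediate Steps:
$L{\left(N \right)} = 18$ ($L{\left(N \right)} = \left(-6\right) \left(-3\right) = 18$)
$E = 400$ ($E = 444 - 44 = 400$)
$D{\left(O \right)} = -3 + \frac{O^{2}}{2}$ ($D{\left(O \right)} = -3 + \frac{O O}{2} = -3 + \frac{O^{2}}{2}$)
$X = \sqrt{418}$ ($X = \sqrt{18 + 400} = \sqrt{418} \approx 20.445$)
$\left(D{\left(54 \right)} - 953\right) + X = \left(\left(-3 + \frac{54^{2}}{2}\right) - 953\right) + \sqrt{418} = \left(\left(-3 + \frac{1}{2} \cdot 2916\right) - 953\right) + \sqrt{418} = \left(\left(-3 + 1458\right) - 953\right) + \sqrt{418} = \left(1455 - 953\right) + \sqrt{418} = 502 + \sqrt{418}$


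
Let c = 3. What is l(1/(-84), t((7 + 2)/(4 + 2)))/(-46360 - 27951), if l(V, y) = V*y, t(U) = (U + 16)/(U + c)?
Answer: 5/8025588 ≈ 6.2301e-7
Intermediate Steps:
t(U) = (16 + U)/(3 + U) (t(U) = (U + 16)/(U + 3) = (16 + U)/(3 + U))
l(1/(-84), t((7 + 2)/(4 + 2)))/(-46360 - 27951) = (((16 + (7 + 2)/(4 + 2))/(3 + (7 + 2)/(4 + 2)))/(-84))/(-46360 - 27951) = -(16 + 9/6)/(84*(3 + 9/6))/(-74311) = -(16 + 9*(⅙))/(84*(3 + 9*(⅙)))*(-1/74311) = -(16 + 3/2)/(84*(3 + 3/2))*(-1/74311) = -35/(84*9/2*2)*(-1/74311) = -35/(378*2)*(-1/74311) = -1/84*35/9*(-1/74311) = -5/108*(-1/74311) = 5/8025588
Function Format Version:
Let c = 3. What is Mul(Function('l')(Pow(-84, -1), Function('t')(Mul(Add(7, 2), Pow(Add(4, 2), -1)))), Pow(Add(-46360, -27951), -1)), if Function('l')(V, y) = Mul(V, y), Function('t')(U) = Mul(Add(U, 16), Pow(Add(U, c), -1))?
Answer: Rational(5, 8025588) ≈ 6.2301e-7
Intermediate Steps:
Function('t')(U) = Mul(Pow(Add(3, U), -1), Add(16, U)) (Function('t')(U) = Mul(Add(U, 16), Pow(Add(U, 3), -1)) = Mul(Add(16, U), Pow(Add(3, U), -1)) = Mul(Pow(Add(3, U), -1), Add(16, U)))
Mul(Function('l')(Pow(-84, -1), Function('t')(Mul(Add(7, 2), Pow(Add(4, 2), -1)))), Pow(Add(-46360, -27951), -1)) = Mul(Mul(Pow(-84, -1), Mul(Pow(Add(3, Mul(Add(7, 2), Pow(Add(4, 2), -1))), -1), Add(16, Mul(Add(7, 2), Pow(Add(4, 2), -1))))), Pow(Add(-46360, -27951), -1)) = Mul(Mul(Rational(-1, 84), Mul(Pow(Add(3, Mul(9, Pow(6, -1))), -1), Add(16, Mul(9, Pow(6, -1))))), Pow(-74311, -1)) = Mul(Mul(Rational(-1, 84), Mul(Pow(Add(3, Mul(9, Rational(1, 6))), -1), Add(16, Mul(9, Rational(1, 6))))), Rational(-1, 74311)) = Mul(Mul(Rational(-1, 84), Mul(Pow(Add(3, Rational(3, 2)), -1), Add(16, Rational(3, 2)))), Rational(-1, 74311)) = Mul(Mul(Rational(-1, 84), Mul(Pow(Rational(9, 2), -1), Rational(35, 2))), Rational(-1, 74311)) = Mul(Mul(Rational(-1, 84), Mul(Rational(2, 9), Rational(35, 2))), Rational(-1, 74311)) = Mul(Mul(Rational(-1, 84), Rational(35, 9)), Rational(-1, 74311)) = Mul(Rational(-5, 108), Rational(-1, 74311)) = Rational(5, 8025588)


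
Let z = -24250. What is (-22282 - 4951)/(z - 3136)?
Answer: 27233/27386 ≈ 0.99441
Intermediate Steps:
(-22282 - 4951)/(z - 3136) = (-22282 - 4951)/(-24250 - 3136) = -27233/(-27386) = -27233*(-1/27386) = 27233/27386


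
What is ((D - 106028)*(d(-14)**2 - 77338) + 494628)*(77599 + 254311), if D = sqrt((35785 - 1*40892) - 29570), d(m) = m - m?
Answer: 2721824002615720 - 77007766740*I*sqrt(3853) ≈ 2.7218e+15 - 4.7801e+12*I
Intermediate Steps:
d(m) = 0
D = 3*I*sqrt(3853) (D = sqrt((35785 - 40892) - 29570) = sqrt(-5107 - 29570) = sqrt(-34677) = 3*I*sqrt(3853) ≈ 186.22*I)
((D - 106028)*(d(-14)**2 - 77338) + 494628)*(77599 + 254311) = ((3*I*sqrt(3853) - 106028)*(0**2 - 77338) + 494628)*(77599 + 254311) = ((-106028 + 3*I*sqrt(3853))*(0 - 77338) + 494628)*331910 = ((-106028 + 3*I*sqrt(3853))*(-77338) + 494628)*331910 = ((8199993464 - 232014*I*sqrt(3853)) + 494628)*331910 = (8200488092 - 232014*I*sqrt(3853))*331910 = 2721824002615720 - 77007766740*I*sqrt(3853)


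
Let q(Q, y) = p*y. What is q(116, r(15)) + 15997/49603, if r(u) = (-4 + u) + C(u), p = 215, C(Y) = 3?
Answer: 149321027/49603 ≈ 3010.3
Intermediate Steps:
r(u) = -1 + u (r(u) = (-4 + u) + 3 = -1 + u)
q(Q, y) = 215*y
q(116, r(15)) + 15997/49603 = 215*(-1 + 15) + 15997/49603 = 215*14 + 15997*(1/49603) = 3010 + 15997/49603 = 149321027/49603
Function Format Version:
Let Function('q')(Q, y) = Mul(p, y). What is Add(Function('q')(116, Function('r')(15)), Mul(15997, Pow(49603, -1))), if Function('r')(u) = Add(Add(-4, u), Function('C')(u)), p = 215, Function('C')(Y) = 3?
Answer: Rational(149321027, 49603) ≈ 3010.3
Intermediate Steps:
Function('r')(u) = Add(-1, u) (Function('r')(u) = Add(Add(-4, u), 3) = Add(-1, u))
Function('q')(Q, y) = Mul(215, y)
Add(Function('q')(116, Function('r')(15)), Mul(15997, Pow(49603, -1))) = Add(Mul(215, Add(-1, 15)), Mul(15997, Pow(49603, -1))) = Add(Mul(215, 14), Mul(15997, Rational(1, 49603))) = Add(3010, Rational(15997, 49603)) = Rational(149321027, 49603)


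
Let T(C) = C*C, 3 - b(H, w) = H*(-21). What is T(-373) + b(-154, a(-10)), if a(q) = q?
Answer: 135898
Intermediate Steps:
b(H, w) = 3 + 21*H (b(H, w) = 3 - H*(-21) = 3 - (-21)*H = 3 + 21*H)
T(C) = C²
T(-373) + b(-154, a(-10)) = (-373)² + (3 + 21*(-154)) = 139129 + (3 - 3234) = 139129 - 3231 = 135898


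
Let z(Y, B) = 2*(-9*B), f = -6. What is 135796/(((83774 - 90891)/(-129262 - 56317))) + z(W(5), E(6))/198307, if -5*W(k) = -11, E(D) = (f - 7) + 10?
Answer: 4997512077382706/1411350919 ≈ 3.5409e+6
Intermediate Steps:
E(D) = -3 (E(D) = (-6 - 7) + 10 = -13 + 10 = -3)
W(k) = 11/5 (W(k) = -⅕*(-11) = 11/5)
z(Y, B) = -18*B
135796/(((83774 - 90891)/(-129262 - 56317))) + z(W(5), E(6))/198307 = 135796/(((83774 - 90891)/(-129262 - 56317))) - 18*(-3)/198307 = 135796/((-7117/(-185579))) + 54*(1/198307) = 135796/((-7117*(-1/185579))) + 54/198307 = 135796/(7117/185579) + 54/198307 = 135796*(185579/7117) + 54/198307 = 25200885884/7117 + 54/198307 = 4997512077382706/1411350919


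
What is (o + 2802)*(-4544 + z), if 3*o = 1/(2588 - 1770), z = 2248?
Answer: -7893773132/1227 ≈ -6.4334e+6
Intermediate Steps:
o = 1/2454 (o = 1/(3*(2588 - 1770)) = (⅓)/818 = (⅓)*(1/818) = 1/2454 ≈ 0.00040750)
(o + 2802)*(-4544 + z) = (1/2454 + 2802)*(-4544 + 2248) = (6876109/2454)*(-2296) = -7893773132/1227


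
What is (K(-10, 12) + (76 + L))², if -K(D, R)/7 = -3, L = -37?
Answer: 3600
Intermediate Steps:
K(D, R) = 21 (K(D, R) = -7*(-3) = 21)
(K(-10, 12) + (76 + L))² = (21 + (76 - 37))² = (21 + 39)² = 60² = 3600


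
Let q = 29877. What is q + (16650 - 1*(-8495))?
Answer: 55022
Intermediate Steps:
q + (16650 - 1*(-8495)) = 29877 + (16650 - 1*(-8495)) = 29877 + (16650 + 8495) = 29877 + 25145 = 55022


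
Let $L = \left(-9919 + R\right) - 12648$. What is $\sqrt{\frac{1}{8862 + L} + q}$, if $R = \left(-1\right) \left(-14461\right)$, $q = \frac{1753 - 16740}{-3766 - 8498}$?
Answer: $\frac{\sqrt{413998914}}{18396} \approx 1.1061$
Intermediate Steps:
$q = \frac{2141}{1752}$ ($q = - \frac{14987}{-12264} = \left(-14987\right) \left(- \frac{1}{12264}\right) = \frac{2141}{1752} \approx 1.222$)
$R = 14461$
$L = -8106$ ($L = \left(-9919 + 14461\right) - 12648 = 4542 - 12648 = -8106$)
$\sqrt{\frac{1}{8862 + L} + q} = \sqrt{\frac{1}{8862 - 8106} + \frac{2141}{1752}} = \sqrt{\frac{1}{756} + \frac{2141}{1752}} = \sqrt{\frac{135029}{110376}} = \frac{\sqrt{413998914}}{18396}$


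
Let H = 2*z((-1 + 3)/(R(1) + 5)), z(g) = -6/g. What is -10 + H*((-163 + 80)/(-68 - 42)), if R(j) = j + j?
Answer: -2293/55 ≈ -41.691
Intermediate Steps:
R(j) = 2*j
H = -42 (H = 2*(-6*(2*1 + 5)/(-1 + 3)) = 2*(-6/(2/(2 + 5))) = 2*(-6/(2/7)) = 2*(-6/(2*(1/7))) = 2*(-6/2/7) = 2*(-6*7/2) = 2*(-21) = -42)
-10 + H*((-163 + 80)/(-68 - 42)) = -10 - 42*(-163 + 80)/(-68 - 42) = -10 - (-3486)/(-110) = -10 - (-3486)*(-1)/110 = -10 - 42*83/110 = -10 - 1743/55 = -2293/55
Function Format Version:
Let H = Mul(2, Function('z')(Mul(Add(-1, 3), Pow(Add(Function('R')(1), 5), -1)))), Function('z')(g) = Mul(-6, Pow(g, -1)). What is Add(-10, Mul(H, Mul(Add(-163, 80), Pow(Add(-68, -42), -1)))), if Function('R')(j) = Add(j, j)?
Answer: Rational(-2293, 55) ≈ -41.691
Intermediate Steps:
Function('R')(j) = Mul(2, j)
H = -42 (H = Mul(2, Mul(-6, Pow(Mul(Add(-1, 3), Pow(Add(Mul(2, 1), 5), -1)), -1))) = Mul(2, Mul(-6, Pow(Mul(2, Pow(Add(2, 5), -1)), -1))) = Mul(2, Mul(-6, Pow(Mul(2, Pow(7, -1)), -1))) = Mul(2, Mul(-6, Pow(Mul(2, Rational(1, 7)), -1))) = Mul(2, Mul(-6, Pow(Rational(2, 7), -1))) = Mul(2, Mul(-6, Rational(7, 2))) = Mul(2, -21) = -42)
Add(-10, Mul(H, Mul(Add(-163, 80), Pow(Add(-68, -42), -1)))) = Add(-10, Mul(-42, Mul(Add(-163, 80), Pow(Add(-68, -42), -1)))) = Add(-10, Mul(-42, Mul(-83, Pow(-110, -1)))) = Add(-10, Mul(-42, Mul(-83, Rational(-1, 110)))) = Add(-10, Mul(-42, Rational(83, 110))) = Add(-10, Rational(-1743, 55)) = Rational(-2293, 55)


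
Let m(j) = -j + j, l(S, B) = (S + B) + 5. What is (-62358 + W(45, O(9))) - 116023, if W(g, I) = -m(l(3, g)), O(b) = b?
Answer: -178381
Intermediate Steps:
l(S, B) = 5 + B + S (l(S, B) = (B + S) + 5 = 5 + B + S)
m(j) = 0
W(g, I) = 0 (W(g, I) = -1*0 = 0)
(-62358 + W(45, O(9))) - 116023 = (-62358 + 0) - 116023 = -62358 - 116023 = -178381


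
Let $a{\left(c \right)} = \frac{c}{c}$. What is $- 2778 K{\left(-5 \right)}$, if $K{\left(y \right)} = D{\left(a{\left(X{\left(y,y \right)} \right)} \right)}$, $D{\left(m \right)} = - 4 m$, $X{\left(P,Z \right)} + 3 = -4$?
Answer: $11112$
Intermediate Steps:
$X{\left(P,Z \right)} = -7$ ($X{\left(P,Z \right)} = -3 - 4 = -7$)
$a{\left(c \right)} = 1$
$K{\left(y \right)} = -4$ ($K{\left(y \right)} = \left(-4\right) 1 = -4$)
$- 2778 K{\left(-5 \right)} = \left(-2778\right) \left(-4\right) = 11112$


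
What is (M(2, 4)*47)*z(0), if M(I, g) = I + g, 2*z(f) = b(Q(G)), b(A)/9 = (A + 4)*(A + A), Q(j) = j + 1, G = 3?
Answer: 81216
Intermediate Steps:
Q(j) = 1 + j
b(A) = 18*A*(4 + A) (b(A) = 9*((A + 4)*(A + A)) = 9*((4 + A)*(2*A)) = 9*(2*A*(4 + A)) = 18*A*(4 + A))
z(f) = 288 (z(f) = (18*(1 + 3)*(4 + (1 + 3)))/2 = (18*4*(4 + 4))/2 = (18*4*8)/2 = (1/2)*576 = 288)
(M(2, 4)*47)*z(0) = ((2 + 4)*47)*288 = (6*47)*288 = 282*288 = 81216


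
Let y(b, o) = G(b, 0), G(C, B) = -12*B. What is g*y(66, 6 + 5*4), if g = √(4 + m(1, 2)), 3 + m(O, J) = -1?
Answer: 0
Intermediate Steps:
m(O, J) = -4 (m(O, J) = -3 - 1 = -4)
g = 0 (g = √(4 - 4) = √0 = 0)
y(b, o) = 0 (y(b, o) = -12*0 = 0)
g*y(66, 6 + 5*4) = 0*0 = 0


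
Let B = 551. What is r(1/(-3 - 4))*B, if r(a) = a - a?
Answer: 0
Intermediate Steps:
r(a) = 0
r(1/(-3 - 4))*B = 0*551 = 0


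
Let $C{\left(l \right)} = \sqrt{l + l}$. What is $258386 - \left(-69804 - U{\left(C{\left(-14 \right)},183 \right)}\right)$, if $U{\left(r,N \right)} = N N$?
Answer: $361679$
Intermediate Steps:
$C{\left(l \right)} = \sqrt{2} \sqrt{l}$ ($C{\left(l \right)} = \sqrt{2 l} = \sqrt{2} \sqrt{l}$)
$U{\left(r,N \right)} = N^{2}$
$258386 - \left(-69804 - U{\left(C{\left(-14 \right)},183 \right)}\right) = 258386 - \left(-69804 - 183^{2}\right) = 258386 - \left(-69804 - 33489\right) = 258386 - -103293 = 258386 + 103293 = 361679$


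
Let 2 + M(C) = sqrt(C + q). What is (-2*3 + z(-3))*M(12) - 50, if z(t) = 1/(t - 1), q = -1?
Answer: -75/2 - 25*sqrt(11)/4 ≈ -58.229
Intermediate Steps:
M(C) = -2 + sqrt(-1 + C) (M(C) = -2 + sqrt(C - 1) = -2 + sqrt(-1 + C))
z(t) = 1/(-1 + t)
(-2*3 + z(-3))*M(12) - 50 = (-2*3 + 1/(-1 - 3))*(-2 + sqrt(-1 + 12)) - 50 = (-6 + 1/(-4))*(-2 + sqrt(11)) - 50 = (-6 - 1/4)*(-2 + sqrt(11)) - 50 = -25*(-2 + sqrt(11))/4 - 50 = (25/2 - 25*sqrt(11)/4) - 50 = -75/2 - 25*sqrt(11)/4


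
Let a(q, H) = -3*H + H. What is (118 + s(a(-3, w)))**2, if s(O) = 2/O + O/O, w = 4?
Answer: 225625/16 ≈ 14102.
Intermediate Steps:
a(q, H) = -2*H
s(O) = 1 + 2/O (s(O) = 2/O + 1 = 1 + 2/O)
(118 + s(a(-3, w)))**2 = (118 + (2 - 2*4)/((-2*4)))**2 = (118 + (2 - 8)/(-8))**2 = (118 - 1/8*(-6))**2 = (118 + 3/4)**2 = (475/4)**2 = 225625/16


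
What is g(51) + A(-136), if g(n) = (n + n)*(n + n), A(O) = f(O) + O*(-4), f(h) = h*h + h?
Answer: 29308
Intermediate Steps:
f(h) = h + h² (f(h) = h² + h = h + h²)
A(O) = -4*O + O*(1 + O) (A(O) = O*(1 + O) + O*(-4) = O*(1 + O) - 4*O = -4*O + O*(1 + O))
g(n) = 4*n² (g(n) = (2*n)*(2*n) = 4*n²)
g(51) + A(-136) = 4*51² - 136*(-3 - 136) = 4*2601 - 136*(-139) = 10404 + 18904 = 29308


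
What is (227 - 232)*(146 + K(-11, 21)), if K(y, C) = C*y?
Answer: 425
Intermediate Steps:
(227 - 232)*(146 + K(-11, 21)) = (227 - 232)*(146 + 21*(-11)) = -5*(146 - 231) = -5*(-85) = 425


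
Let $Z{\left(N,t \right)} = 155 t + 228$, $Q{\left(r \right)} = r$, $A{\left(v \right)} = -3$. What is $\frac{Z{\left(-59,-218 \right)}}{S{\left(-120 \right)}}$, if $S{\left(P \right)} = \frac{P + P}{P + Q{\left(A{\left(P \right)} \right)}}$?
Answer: $- \frac{688021}{40} \approx -17201.0$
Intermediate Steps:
$Z{\left(N,t \right)} = 228 + 155 t$
$S{\left(P \right)} = \frac{2 P}{-3 + P}$ ($S{\left(P \right)} = \frac{P + P}{P - 3} = \frac{2 P}{-3 + P}$)
$\frac{Z{\left(-59,-218 \right)}}{S{\left(-120 \right)}} = \frac{228 + 155 \left(-218\right)}{2 \left(-120\right) \frac{1}{-3 - 120}} = \frac{228 - 33790}{2 \left(-120\right) \frac{1}{-123}} = - \frac{33562}{2 \left(-120\right) \left(- \frac{1}{123}\right)} = - \frac{33562}{\frac{80}{41}} = \left(-33562\right) \frac{41}{80} = - \frac{688021}{40}$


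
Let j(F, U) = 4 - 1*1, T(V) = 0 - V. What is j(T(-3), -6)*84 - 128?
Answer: 124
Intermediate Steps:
T(V) = -V
j(F, U) = 3 (j(F, U) = 4 - 1 = 3)
j(T(-3), -6)*84 - 128 = 3*84 - 128 = 252 - 128 = 124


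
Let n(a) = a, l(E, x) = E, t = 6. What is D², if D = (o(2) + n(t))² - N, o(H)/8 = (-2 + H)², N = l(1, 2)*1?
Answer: 1225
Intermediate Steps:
N = 1 (N = 1*1 = 1)
o(H) = 8*(-2 + H)²
D = 35 (D = (8*(-2 + 2)² + 6)² - 1*1 = (8*0² + 6)² - 1 = (8*0 + 6)² - 1 = (0 + 6)² - 1 = 6² - 1 = 36 - 1 = 35)
D² = 35² = 1225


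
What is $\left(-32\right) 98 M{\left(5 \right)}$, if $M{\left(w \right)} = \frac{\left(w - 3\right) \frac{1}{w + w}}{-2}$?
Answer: $\frac{1568}{5} \approx 313.6$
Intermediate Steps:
$M{\left(w \right)} = - \frac{-3 + w}{4 w}$ ($M{\left(w \right)} = \frac{-3 + w}{2 w} \left(- \frac{1}{2}\right) = - \frac{-3 + w}{4 w}$)
$\left(-32\right) 98 M{\left(5 \right)} = \left(-32\right) 98 \frac{3 - 5}{4 \cdot 5} = - 3136 \cdot \frac{1}{4} \cdot \frac{1}{5} \left(3 - 5\right) = - 3136 \cdot \frac{1}{4} \cdot \frac{1}{5} \left(-2\right) = \left(-3136\right) \left(- \frac{1}{10}\right) = \frac{1568}{5}$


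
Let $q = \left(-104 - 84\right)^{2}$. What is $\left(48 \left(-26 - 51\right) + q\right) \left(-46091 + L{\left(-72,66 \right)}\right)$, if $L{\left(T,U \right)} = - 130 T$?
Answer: $-1162462688$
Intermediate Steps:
$q = 35344$ ($q = \left(-188\right)^{2} = 35344$)
$\left(48 \left(-26 - 51\right) + q\right) \left(-46091 + L{\left(-72,66 \right)}\right) = \left(48 \left(-26 - 51\right) + 35344\right) \left(-46091 - -9360\right) = \left(48 \left(-77\right) + 35344\right) \left(-46091 + 9360\right) = \left(-3696 + 35344\right) \left(-36731\right) = 31648 \left(-36731\right) = -1162462688$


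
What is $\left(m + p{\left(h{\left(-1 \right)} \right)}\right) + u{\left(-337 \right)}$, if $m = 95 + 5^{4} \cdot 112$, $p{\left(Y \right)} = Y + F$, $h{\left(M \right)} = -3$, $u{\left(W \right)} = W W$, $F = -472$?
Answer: $183189$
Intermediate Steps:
$u{\left(W \right)} = W^{2}$
$p{\left(Y \right)} = -472 + Y$ ($p{\left(Y \right)} = Y - 472 = -472 + Y$)
$m = 70095$ ($m = 95 + 625 \cdot 112 = 95 + 70000 = 70095$)
$\left(m + p{\left(h{\left(-1 \right)} \right)}\right) + u{\left(-337 \right)} = \left(70095 - 475\right) + \left(-337\right)^{2} = \left(70095 - 475\right) + 113569 = 69620 + 113569 = 183189$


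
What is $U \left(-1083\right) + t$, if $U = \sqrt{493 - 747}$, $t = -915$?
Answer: $-915 - 1083 i \sqrt{254} \approx -915.0 - 17260.0 i$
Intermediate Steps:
$U = i \sqrt{254}$ ($U = \sqrt{-254} = i \sqrt{254} \approx 15.937 i$)
$U \left(-1083\right) + t = i \sqrt{254} \left(-1083\right) - 915 = - 1083 i \sqrt{254} - 915 = -915 - 1083 i \sqrt{254}$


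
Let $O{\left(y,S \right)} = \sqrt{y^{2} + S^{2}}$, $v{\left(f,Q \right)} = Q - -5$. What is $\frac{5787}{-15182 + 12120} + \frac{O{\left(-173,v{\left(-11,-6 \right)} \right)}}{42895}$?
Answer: $- \frac{5787}{3062} + \frac{\sqrt{29930}}{42895} \approx -1.8859$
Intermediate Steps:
$v{\left(f,Q \right)} = 5 + Q$ ($v{\left(f,Q \right)} = Q + 5 = 5 + Q$)
$O{\left(y,S \right)} = \sqrt{S^{2} + y^{2}}$
$\frac{5787}{-15182 + 12120} + \frac{O{\left(-173,v{\left(-11,-6 \right)} \right)}}{42895} = \frac{5787}{-15182 + 12120} + \frac{\sqrt{\left(5 - 6\right)^{2} + \left(-173\right)^{2}}}{42895} = \frac{5787}{-3062} + \sqrt{\left(-1\right)^{2} + 29929} \cdot \frac{1}{42895} = 5787 \left(- \frac{1}{3062}\right) + \sqrt{1 + 29929} \cdot \frac{1}{42895} = - \frac{5787}{3062} + \sqrt{29930} \cdot \frac{1}{42895} = - \frac{5787}{3062} + \frac{\sqrt{29930}}{42895}$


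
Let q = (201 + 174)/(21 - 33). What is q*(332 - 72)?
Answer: -8125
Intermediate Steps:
q = -125/4 (q = 375/(-12) = 375*(-1/12) = -125/4 ≈ -31.250)
q*(332 - 72) = -125*(332 - 72)/4 = -125/4*260 = -8125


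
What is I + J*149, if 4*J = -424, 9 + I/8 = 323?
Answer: -13282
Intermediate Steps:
I = 2512 (I = -72 + 8*323 = -72 + 2584 = 2512)
J = -106 (J = (¼)*(-424) = -106)
I + J*149 = 2512 - 106*149 = 2512 - 15794 = -13282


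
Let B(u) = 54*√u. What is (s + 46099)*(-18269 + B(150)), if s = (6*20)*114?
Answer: -1092102551 + 16140330*√6 ≈ -1.0526e+9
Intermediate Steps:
s = 13680 (s = 120*114 = 13680)
(s + 46099)*(-18269 + B(150)) = (13680 + 46099)*(-18269 + 54*√150) = 59779*(-18269 + 54*(5*√6)) = 59779*(-18269 + 270*√6) = -1092102551 + 16140330*√6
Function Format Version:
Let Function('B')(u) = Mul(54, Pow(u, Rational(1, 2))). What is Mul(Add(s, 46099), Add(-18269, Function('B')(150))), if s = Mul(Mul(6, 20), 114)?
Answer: Add(-1092102551, Mul(16140330, Pow(6, Rational(1, 2)))) ≈ -1.0526e+9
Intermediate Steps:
s = 13680 (s = Mul(120, 114) = 13680)
Mul(Add(s, 46099), Add(-18269, Function('B')(150))) = Mul(Add(13680, 46099), Add(-18269, Mul(54, Pow(150, Rational(1, 2))))) = Mul(59779, Add(-18269, Mul(54, Mul(5, Pow(6, Rational(1, 2)))))) = Mul(59779, Add(-18269, Mul(270, Pow(6, Rational(1, 2))))) = Add(-1092102551, Mul(16140330, Pow(6, Rational(1, 2))))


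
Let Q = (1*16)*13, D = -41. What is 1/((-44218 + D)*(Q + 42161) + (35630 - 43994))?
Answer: -1/1875217935 ≈ -5.3327e-10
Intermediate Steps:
Q = 208 (Q = 16*13 = 208)
1/((-44218 + D)*(Q + 42161) + (35630 - 43994)) = 1/((-44218 - 41)*(208 + 42161) + (35630 - 43994)) = 1/(-44259*42369 - 8364) = 1/(-1875209571 - 8364) = 1/(-1875217935) = -1/1875217935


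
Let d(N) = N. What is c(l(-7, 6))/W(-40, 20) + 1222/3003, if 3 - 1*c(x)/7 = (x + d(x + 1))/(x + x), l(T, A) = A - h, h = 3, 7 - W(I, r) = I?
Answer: 14765/21714 ≈ 0.67998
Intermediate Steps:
W(I, r) = 7 - I
l(T, A) = -3 + A (l(T, A) = A - 1*3 = A - 3 = -3 + A)
c(x) = 21 - 7*(1 + 2*x)/(2*x) (c(x) = 21 - 7*(x + (x + 1))/(x + x) = 21 - 7*(x + (1 + x))/(2*x) = 21 - 7*(1 + 2*x)*1/(2*x) = 21 - 7*(1 + 2*x)/(2*x))
c(l(-7, 6))/W(-40, 20) + 1222/3003 = (14 - 7/(2*(-3 + 6)))/(7 - 1*(-40)) + 1222/3003 = (14 - 7/2/3)/(7 + 40) + 1222*(1/3003) = (14 - 7/2*1/3)/47 + 94/231 = (14 - 7/6)*(1/47) + 94/231 = (77/6)*(1/47) + 94/231 = 77/282 + 94/231 = 14765/21714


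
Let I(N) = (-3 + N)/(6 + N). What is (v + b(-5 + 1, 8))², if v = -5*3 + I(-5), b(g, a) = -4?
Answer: 729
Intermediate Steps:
I(N) = (-3 + N)/(6 + N)
v = -23 (v = -5*3 + (-3 - 5)/(6 - 5) = -15 - 8/1 = -15 + 1*(-8) = -15 - 8 = -23)
(v + b(-5 + 1, 8))² = (-23 - 4)² = (-27)² = 729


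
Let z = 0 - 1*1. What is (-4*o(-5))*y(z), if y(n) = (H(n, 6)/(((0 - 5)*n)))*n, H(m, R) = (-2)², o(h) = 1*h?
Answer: -16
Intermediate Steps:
o(h) = h
H(m, R) = 4
z = -1 (z = 0 - 1 = -1)
y(n) = -⅘ (y(n) = (4/(((0 - 5)*n)))*n = (4/((-5*n)))*n = (4*(-1/(5*n)))*n = (-4/(5*n))*n = -⅘)
(-4*o(-5))*y(z) = -4*(-5)*(-⅘) = 20*(-⅘) = -16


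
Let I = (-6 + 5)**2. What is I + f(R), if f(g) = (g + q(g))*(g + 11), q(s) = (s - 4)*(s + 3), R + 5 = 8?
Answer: -41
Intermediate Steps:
R = 3 (R = -5 + 8 = 3)
q(s) = (-4 + s)*(3 + s)
f(g) = (-12 + g**2)*(11 + g) (f(g) = (g + (-12 + g**2 - g))*(g + 11) = (-12 + g**2)*(11 + g))
I = 1 (I = (-1)**2 = 1)
I + f(R) = 1 + (-132 + 3**3 - 12*3 + 11*3**2) = 1 + (-132 + 27 - 36 + 11*9) = 1 + (-132 + 27 - 36 + 99) = 1 - 42 = -41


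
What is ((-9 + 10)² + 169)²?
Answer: 28900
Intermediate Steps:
((-9 + 10)² + 169)² = (1² + 169)² = (1 + 169)² = 170² = 28900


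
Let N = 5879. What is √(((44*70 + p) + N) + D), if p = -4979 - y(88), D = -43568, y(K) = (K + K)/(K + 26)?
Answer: 2*I*√32156607/57 ≈ 198.97*I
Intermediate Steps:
y(K) = 2*K/(26 + K) (y(K) = (2*K)/(26 + K) = 2*K/(26 + K))
p = -283891/57 (p = -4979 - 2*88/(26 + 88) = -4979 - 2*88/114 = -4979 - 1*88/57 = -4979 - 88/57 = -283891/57 ≈ -4980.5)
√(((44*70 + p) + N) + D) = √(((44*70 - 283891/57) + 5879) - 43568) = √(((3080 - 283891/57) + 5879) - 43568) = √((-108331/57 + 5879) - 43568) = √(226772/57 - 43568) = √(-2256604/57) = 2*I*√32156607/57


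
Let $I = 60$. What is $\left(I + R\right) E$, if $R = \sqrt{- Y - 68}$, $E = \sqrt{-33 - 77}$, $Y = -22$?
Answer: $i \sqrt{110} \left(60 + i \sqrt{46}\right) \approx -71.134 + 629.29 i$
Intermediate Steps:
$E = i \sqrt{110}$ ($E = \sqrt{-110} = i \sqrt{110} \approx 10.488 i$)
$R = i \sqrt{46}$ ($R = \sqrt{\left(-1\right) \left(-22\right) - 68} = \sqrt{22 - 68} = \sqrt{-46} = i \sqrt{46} \approx 6.7823 i$)
$\left(I + R\right) E = \left(60 + i \sqrt{46}\right) i \sqrt{110} = i \sqrt{110} \left(60 + i \sqrt{46}\right)$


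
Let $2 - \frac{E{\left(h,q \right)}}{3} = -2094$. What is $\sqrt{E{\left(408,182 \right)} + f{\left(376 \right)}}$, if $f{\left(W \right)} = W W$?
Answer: $4 \sqrt{9229} \approx 384.27$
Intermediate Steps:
$E{\left(h,q \right)} = 6288$ ($E{\left(h,q \right)} = 6 - -6282 = 6 + 6282 = 6288$)
$f{\left(W \right)} = W^{2}$
$\sqrt{E{\left(408,182 \right)} + f{\left(376 \right)}} = \sqrt{6288 + 376^{2}} = \sqrt{6288 + 141376} = \sqrt{147664} = 4 \sqrt{9229}$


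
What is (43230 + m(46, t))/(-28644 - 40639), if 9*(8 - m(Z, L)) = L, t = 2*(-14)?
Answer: -389170/623547 ≈ -0.62412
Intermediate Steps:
t = -28
m(Z, L) = 8 - L/9
(43230 + m(46, t))/(-28644 - 40639) = (43230 + (8 - ⅑*(-28)))/(-28644 - 40639) = (43230 + (8 + 28/9))/(-69283) = (43230 + 100/9)*(-1/69283) = (389170/9)*(-1/69283) = -389170/623547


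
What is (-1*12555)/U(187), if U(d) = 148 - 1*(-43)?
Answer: -12555/191 ≈ -65.733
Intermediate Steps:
U(d) = 191 (U(d) = 148 + 43 = 191)
(-1*12555)/U(187) = -1*12555/191 = -12555*1/191 = -12555/191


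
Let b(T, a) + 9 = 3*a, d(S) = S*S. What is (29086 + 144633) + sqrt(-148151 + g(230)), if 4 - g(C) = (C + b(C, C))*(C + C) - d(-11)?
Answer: 173719 + I*sqrt(567086) ≈ 1.7372e+5 + 753.05*I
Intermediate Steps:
d(S) = S**2
b(T, a) = -9 + 3*a
g(C) = 125 - 2*C*(-9 + 4*C) (g(C) = 4 - ((C + (-9 + 3*C))*(C + C) - 1*(-11)**2) = 4 - ((-9 + 4*C)*(2*C) - 1*121) = 4 - (2*C*(-9 + 4*C) - 121) = 4 - (-121 + 2*C*(-9 + 4*C)) = 4 + (121 - 2*C*(-9 + 4*C)) = 125 - 2*C*(-9 + 4*C))
(29086 + 144633) + sqrt(-148151 + g(230)) = (29086 + 144633) + sqrt(-148151 + (125 - 8*230**2 + 18*230)) = 173719 + sqrt(-148151 + (125 - 8*52900 + 4140)) = 173719 + sqrt(-148151 + (125 - 423200 + 4140)) = 173719 + sqrt(-148151 - 418935) = 173719 + sqrt(-567086) = 173719 + I*sqrt(567086)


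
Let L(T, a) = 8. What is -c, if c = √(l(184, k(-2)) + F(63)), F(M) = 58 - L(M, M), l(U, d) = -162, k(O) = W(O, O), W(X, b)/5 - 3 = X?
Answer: -4*I*√7 ≈ -10.583*I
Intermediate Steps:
W(X, b) = 15 + 5*X
k(O) = 15 + 5*O
F(M) = 50 (F(M) = 58 - 1*8 = 58 - 8 = 50)
c = 4*I*√7 (c = √(-162 + 50) = √(-112) = 4*I*√7 ≈ 10.583*I)
-c = -4*I*√7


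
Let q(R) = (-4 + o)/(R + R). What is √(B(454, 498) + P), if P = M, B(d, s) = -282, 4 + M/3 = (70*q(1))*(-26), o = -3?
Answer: 56*√6 ≈ 137.17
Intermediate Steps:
q(R) = -7/(2*R) (q(R) = (-4 - 3)/(R + R) = -7*1/(2*R) = -7/(2*R))
M = 19098 (M = -12 + 3*((70*(-7/2/1))*(-26)) = -12 + 3*((70*(-7/2*1))*(-26)) = -12 + 3*((70*(-7/2))*(-26)) = -12 + 3*(-245*(-26)) = -12 + 3*6370 = -12 + 19110 = 19098)
P = 19098
√(B(454, 498) + P) = √(-282 + 19098) = √18816 = 56*√6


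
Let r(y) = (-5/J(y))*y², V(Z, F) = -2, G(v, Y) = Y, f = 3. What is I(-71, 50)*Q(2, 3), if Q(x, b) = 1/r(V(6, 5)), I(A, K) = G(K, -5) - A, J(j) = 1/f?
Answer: -11/10 ≈ -1.1000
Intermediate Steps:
J(j) = ⅓ (J(j) = 1/3 = ⅓)
I(A, K) = -5 - A
r(y) = -15*y² (r(y) = (-5/⅓)*y² = (-5*3)*y² = -15*y²)
Q(x, b) = -1/60 (Q(x, b) = 1/(-15*(-2)²) = 1/(-15*4) = 1/(-60) = -1/60)
I(-71, 50)*Q(2, 3) = (-5 - 1*(-71))*(-1/60) = (-5 + 71)*(-1/60) = 66*(-1/60) = -11/10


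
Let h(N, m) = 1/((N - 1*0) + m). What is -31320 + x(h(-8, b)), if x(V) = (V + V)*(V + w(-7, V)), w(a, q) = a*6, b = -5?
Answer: -5291986/169 ≈ -31314.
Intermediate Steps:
w(a, q) = 6*a
h(N, m) = 1/(N + m) (h(N, m) = 1/((N + 0) + m) = 1/(N + m))
x(V) = 2*V*(-42 + V) (x(V) = (V + V)*(V + 6*(-7)) = (2*V)*(V - 42) = (2*V)*(-42 + V) = 2*V*(-42 + V))
-31320 + x(h(-8, b)) = -31320 + 2*(-42 + 1/(-8 - 5))/(-8 - 5) = -31320 + 2*(-42 + 1/(-13))/(-13) = -31320 + 2*(-1/13)*(-42 - 1/13) = -31320 + 2*(-1/13)*(-547/13) = -31320 + 1094/169 = -5291986/169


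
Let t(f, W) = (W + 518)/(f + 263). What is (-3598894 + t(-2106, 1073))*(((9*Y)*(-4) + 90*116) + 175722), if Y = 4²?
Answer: -1230947997359538/1843 ≈ -6.6790e+11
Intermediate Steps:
t(f, W) = (518 + W)/(263 + f)
Y = 16
(-3598894 + t(-2106, 1073))*(((9*Y)*(-4) + 90*116) + 175722) = (-3598894 + (518 + 1073)/(263 - 2106))*(((9*16)*(-4) + 90*116) + 175722) = (-3598894 + 1591/(-1843))*((144*(-4) + 10440) + 175722) = (-3598894 - 1/1843*1591)*((-576 + 10440) + 175722) = (-3598894 - 1591/1843)*(9864 + 175722) = -6632763233/1843*185586 = -1230947997359538/1843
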